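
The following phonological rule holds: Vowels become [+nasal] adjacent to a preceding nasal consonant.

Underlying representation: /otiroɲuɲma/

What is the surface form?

/u/ after nasal /ɲ/ → [ũ]
/a/ after nasal /m/ → [ã]

[otiroɲũɲmã]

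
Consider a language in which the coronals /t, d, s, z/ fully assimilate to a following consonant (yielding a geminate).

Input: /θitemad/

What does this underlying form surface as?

no segment meets the rule's conditions; no change.

[θitemad]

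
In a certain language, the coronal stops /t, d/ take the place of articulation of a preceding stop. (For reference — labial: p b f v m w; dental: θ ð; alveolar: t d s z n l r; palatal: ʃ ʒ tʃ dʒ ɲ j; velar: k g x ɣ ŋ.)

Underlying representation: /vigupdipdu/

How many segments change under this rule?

/d/ after /p/ (labial) → [b]
/d/ after /p/ (labial) → [b]
2 segments change.

2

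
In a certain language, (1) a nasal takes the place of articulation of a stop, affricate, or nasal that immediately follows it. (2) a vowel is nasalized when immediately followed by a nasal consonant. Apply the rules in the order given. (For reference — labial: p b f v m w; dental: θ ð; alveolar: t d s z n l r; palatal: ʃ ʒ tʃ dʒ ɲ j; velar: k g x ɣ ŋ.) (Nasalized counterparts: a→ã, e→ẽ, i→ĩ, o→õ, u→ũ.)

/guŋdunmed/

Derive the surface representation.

Rule 1: /ŋ/ before /d/ (alveolar) → [n]
Rule 1: /n/ before /m/ (labial) → [m]
After rule 1: gundummed
Rule 2: /u/ before nasal /n/ → [ũ]
Rule 2: /u/ before nasal /m/ → [ũ]

[gũndũmmed]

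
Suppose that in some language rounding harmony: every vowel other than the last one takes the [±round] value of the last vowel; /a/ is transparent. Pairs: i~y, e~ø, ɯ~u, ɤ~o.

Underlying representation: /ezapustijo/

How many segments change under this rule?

2

/e/ harmonizes with /o/ ([+round]) → [ø]
/i/ harmonizes with /o/ ([+round]) → [y]
2 segments change.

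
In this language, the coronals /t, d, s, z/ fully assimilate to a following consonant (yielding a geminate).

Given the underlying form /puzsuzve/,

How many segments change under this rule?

/z/ before /s/ → [s] (total assimilation)
/z/ before /v/ → [v] (total assimilation)
2 segments change.

2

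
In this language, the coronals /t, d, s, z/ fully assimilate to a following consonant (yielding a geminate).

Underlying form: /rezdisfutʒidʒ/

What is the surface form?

/z/ before /d/ → [d] (total assimilation)
/s/ before /f/ → [f] (total assimilation)
/t/ before /ʒ/ → [ʒ] (total assimilation)

[reddiffuʒʒidʒ]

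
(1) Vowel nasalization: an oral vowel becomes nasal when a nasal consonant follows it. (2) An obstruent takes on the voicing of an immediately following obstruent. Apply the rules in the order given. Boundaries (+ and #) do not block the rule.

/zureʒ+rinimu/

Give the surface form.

Rule 1: /i/ before nasal /n/ → [ĩ]
Rule 1: /i/ before nasal /m/ → [ĩ]
After rule 1: zureʒ+rĩnĩmu
Rule 2: no segment meets the rule's conditions; no change.

[zureʒ+rĩnĩmu]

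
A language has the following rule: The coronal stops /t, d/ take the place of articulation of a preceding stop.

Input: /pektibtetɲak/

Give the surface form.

[pekkibpetɲak]

/t/ after /k/ (velar) → [k]
/t/ after /b/ (labial) → [p]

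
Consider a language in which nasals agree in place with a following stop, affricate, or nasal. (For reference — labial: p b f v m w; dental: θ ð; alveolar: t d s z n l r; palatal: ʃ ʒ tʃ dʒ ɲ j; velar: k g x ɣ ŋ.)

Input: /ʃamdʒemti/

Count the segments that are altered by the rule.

/m/ before /dʒ/ (palatal) → [ɲ]
/m/ before /t/ (alveolar) → [n]
2 segments change.

2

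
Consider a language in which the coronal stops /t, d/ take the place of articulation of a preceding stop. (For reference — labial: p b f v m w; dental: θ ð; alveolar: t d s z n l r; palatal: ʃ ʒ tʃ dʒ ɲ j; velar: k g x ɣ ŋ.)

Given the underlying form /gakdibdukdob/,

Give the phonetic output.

/d/ after /k/ (velar) → [g]
/d/ after /b/ (labial) → [b]
/d/ after /k/ (velar) → [g]

[gakgibbukgob]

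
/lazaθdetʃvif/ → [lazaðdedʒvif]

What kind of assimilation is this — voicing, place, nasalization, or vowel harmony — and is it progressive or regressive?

voicing assimilation, regressive

/θ/→[ð] /tʃ/→[dʒ].
Each target copies a feature from the following segment, so the direction is regressive.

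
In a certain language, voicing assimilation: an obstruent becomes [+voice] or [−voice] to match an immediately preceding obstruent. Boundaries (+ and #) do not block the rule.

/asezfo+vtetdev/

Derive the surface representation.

/f/ after /z/ (voiced) → [v]
/t/ after /v/ (voiced) → [d]
/d/ after /t/ (voiceless) → [t]

[asezvo+vdettev]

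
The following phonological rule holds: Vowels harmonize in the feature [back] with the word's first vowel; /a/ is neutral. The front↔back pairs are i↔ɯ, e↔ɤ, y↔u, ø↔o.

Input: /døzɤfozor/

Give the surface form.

/ɤ/ harmonizes with /ø/ ([-back]) → [e]
/o/ harmonizes with /ø/ ([-back]) → [ø]
/o/ harmonizes with /ø/ ([-back]) → [ø]

[døzeføzør]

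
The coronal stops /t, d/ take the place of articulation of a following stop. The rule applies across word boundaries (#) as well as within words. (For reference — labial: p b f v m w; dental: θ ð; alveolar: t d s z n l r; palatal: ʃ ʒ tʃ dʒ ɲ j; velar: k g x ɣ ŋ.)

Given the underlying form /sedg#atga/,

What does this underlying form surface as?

[segg#akga]

/d/ before /g/ (velar) → [g]
/t/ before /g/ (velar) → [k]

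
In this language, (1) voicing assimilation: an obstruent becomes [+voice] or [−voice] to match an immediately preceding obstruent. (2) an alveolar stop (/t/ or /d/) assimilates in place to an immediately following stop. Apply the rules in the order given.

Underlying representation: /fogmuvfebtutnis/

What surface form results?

[fogmuvvebdutnis]

Rule 1: /f/ after /v/ (voiced) → [v]
Rule 1: /t/ after /b/ (voiced) → [d]
After rule 1: fogmuvvebdutnis
Rule 2: no segment meets the rule's conditions; no change.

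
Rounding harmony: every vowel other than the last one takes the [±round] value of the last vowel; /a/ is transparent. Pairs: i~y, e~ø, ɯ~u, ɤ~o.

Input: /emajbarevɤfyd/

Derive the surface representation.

/e/ harmonizes with /y/ ([+round]) → [ø]
/e/ harmonizes with /y/ ([+round]) → [ø]
/ɤ/ harmonizes with /y/ ([+round]) → [o]

[ømajbarøvofyd]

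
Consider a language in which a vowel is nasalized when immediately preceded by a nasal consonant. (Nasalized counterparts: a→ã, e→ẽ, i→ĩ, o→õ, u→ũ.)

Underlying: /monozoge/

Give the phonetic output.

/o/ after nasal /m/ → [õ]
/o/ after nasal /n/ → [õ]

[mõnõzoge]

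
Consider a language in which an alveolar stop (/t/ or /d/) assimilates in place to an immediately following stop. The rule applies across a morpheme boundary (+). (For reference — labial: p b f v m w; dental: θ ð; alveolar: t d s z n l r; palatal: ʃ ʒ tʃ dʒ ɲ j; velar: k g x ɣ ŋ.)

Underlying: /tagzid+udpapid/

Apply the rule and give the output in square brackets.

/d/ before /p/ (labial) → [b]

[tagzid+ubpapid]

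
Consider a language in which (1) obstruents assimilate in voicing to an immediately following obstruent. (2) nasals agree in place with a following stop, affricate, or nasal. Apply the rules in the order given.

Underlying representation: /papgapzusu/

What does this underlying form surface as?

[pabgabzusu]

Rule 1: /p/ before /g/ (voiced) → [b]
Rule 1: /p/ before /z/ (voiced) → [b]
After rule 1: pabgabzusu
Rule 2: no segment meets the rule's conditions; no change.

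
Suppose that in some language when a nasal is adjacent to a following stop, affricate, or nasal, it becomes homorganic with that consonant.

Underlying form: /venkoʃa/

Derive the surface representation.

/n/ before /k/ (velar) → [ŋ]

[veŋkoʃa]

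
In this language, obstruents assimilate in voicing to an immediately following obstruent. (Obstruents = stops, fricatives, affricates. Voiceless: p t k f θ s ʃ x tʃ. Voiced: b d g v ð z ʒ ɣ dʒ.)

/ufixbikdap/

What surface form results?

/x/ before /b/ (voiced) → [ɣ]
/k/ before /d/ (voiced) → [g]

[ufiɣbigdap]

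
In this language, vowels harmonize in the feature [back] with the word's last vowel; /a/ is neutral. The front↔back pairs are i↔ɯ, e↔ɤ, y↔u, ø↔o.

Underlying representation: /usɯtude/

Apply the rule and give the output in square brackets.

[ysityde]

/u/ harmonizes with /e/ ([-back]) → [y]
/ɯ/ harmonizes with /e/ ([-back]) → [i]
/u/ harmonizes with /e/ ([-back]) → [y]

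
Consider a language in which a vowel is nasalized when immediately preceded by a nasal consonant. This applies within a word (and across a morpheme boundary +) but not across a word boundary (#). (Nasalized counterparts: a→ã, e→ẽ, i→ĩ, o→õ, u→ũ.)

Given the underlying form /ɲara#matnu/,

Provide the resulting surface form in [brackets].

/a/ after nasal /ɲ/ → [ã]
/a/ after nasal /m/ → [ã]
/u/ after nasal /n/ → [ũ]

[ɲãra#mãtnũ]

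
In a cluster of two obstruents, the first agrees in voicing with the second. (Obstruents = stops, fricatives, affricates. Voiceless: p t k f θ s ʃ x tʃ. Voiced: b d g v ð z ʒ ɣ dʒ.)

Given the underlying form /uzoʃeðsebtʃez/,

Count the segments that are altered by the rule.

/ð/ before /s/ (voiceless) → [θ]
/b/ before /tʃ/ (voiceless) → [p]
2 segments change.

2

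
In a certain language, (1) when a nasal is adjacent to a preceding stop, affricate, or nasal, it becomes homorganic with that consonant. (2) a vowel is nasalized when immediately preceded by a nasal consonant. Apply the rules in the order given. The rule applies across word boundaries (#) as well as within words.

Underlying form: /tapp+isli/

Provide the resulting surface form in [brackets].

Rule 1: no segment meets the rule's conditions; no change.
After rule 1: tapp+isli
Rule 2: no segment meets the rule's conditions; no change.

[tapp+isli]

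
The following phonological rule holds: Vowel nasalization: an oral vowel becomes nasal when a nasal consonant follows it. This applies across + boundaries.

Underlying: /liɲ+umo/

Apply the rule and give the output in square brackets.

/i/ before nasal /ɲ/ → [ĩ]
/u/ before nasal /m/ → [ũ]

[lĩɲ+ũmo]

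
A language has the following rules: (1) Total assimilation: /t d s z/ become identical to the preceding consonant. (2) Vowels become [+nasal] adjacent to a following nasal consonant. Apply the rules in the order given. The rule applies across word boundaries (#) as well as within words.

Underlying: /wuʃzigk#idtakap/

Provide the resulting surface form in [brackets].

Rule 1: /z/ after /ʃ/ → [ʃ] (total assimilation)
Rule 1: /t/ after /d/ → [d] (total assimilation)
After rule 1: wuʃʃigk#iddakap
Rule 2: no segment meets the rule's conditions; no change.

[wuʃʃigk#iddakap]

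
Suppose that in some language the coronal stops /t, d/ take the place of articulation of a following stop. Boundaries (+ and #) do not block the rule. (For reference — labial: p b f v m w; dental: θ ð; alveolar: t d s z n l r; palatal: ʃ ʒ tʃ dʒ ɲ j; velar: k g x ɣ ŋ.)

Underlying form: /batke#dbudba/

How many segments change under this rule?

/t/ before /k/ (velar) → [k]
/d/ before /b/ (labial) → [b]
/d/ before /b/ (labial) → [b]
3 segments change.

3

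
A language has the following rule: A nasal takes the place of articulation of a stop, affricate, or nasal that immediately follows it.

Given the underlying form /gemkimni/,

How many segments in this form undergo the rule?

/m/ before /k/ (velar) → [ŋ]
/m/ before /n/ (alveolar) → [n]
2 segments change.

2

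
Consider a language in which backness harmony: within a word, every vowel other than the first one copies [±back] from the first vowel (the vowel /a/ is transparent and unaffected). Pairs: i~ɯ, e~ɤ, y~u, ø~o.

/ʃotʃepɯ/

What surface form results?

[ʃotʃɤpɯ]

/e/ harmonizes with /o/ ([+back]) → [ɤ]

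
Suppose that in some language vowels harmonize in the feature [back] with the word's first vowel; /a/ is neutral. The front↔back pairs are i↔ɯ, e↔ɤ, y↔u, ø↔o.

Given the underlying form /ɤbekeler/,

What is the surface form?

/e/ harmonizes with /ɤ/ ([+back]) → [ɤ]
/e/ harmonizes with /ɤ/ ([+back]) → [ɤ]
/e/ harmonizes with /ɤ/ ([+back]) → [ɤ]

[ɤbɤkɤlɤr]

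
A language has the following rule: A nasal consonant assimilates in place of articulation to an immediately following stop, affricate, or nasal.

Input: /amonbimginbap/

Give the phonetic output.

/n/ before /b/ (labial) → [m]
/m/ before /g/ (velar) → [ŋ]
/n/ before /b/ (labial) → [m]

[amombiŋgimbap]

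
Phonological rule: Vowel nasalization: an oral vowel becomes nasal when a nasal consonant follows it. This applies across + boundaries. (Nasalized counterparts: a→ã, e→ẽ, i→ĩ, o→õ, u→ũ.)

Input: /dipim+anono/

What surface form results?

[dipĩm+ãnõno]

/i/ before nasal /m/ → [ĩ]
/a/ before nasal /n/ → [ã]
/o/ before nasal /n/ → [õ]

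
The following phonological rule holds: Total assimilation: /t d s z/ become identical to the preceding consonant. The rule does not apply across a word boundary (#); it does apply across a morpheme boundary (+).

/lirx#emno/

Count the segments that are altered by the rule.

No segment meets the rule's conditions.

0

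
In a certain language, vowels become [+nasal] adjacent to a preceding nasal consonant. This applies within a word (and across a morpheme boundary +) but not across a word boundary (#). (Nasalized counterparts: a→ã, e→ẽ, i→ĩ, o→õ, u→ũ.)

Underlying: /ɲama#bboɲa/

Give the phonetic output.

/a/ after nasal /ɲ/ → [ã]
/a/ after nasal /m/ → [ã]
/a/ after nasal /ɲ/ → [ã]

[ɲãmã#bboɲã]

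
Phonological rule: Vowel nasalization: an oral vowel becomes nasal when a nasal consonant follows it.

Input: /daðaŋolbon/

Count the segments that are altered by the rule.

/a/ before nasal /ŋ/ → [ã]
/o/ before nasal /n/ → [õ]
2 segments change.

2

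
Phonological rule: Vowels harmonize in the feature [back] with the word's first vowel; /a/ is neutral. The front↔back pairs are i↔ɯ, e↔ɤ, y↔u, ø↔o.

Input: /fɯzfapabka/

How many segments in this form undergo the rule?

0

No segment meets the rule's conditions.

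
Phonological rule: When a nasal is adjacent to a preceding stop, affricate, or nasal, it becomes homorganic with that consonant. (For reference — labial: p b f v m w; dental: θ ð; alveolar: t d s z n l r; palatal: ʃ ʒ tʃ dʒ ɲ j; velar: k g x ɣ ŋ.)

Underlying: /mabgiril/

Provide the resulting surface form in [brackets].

no segment meets the rule's conditions; no change.

[mabgiril]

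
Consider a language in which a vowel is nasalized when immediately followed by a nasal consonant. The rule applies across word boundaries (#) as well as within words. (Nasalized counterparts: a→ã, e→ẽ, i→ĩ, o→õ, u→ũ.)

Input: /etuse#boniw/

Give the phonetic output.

[etuse#bõniw]

/o/ before nasal /n/ → [õ]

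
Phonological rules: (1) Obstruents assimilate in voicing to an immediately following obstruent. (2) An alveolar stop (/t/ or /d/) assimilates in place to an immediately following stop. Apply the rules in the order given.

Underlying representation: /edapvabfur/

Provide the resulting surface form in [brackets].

Rule 1: /p/ before /v/ (voiced) → [b]
Rule 1: /b/ before /f/ (voiceless) → [p]
After rule 1: edabvapfur
Rule 2: no segment meets the rule's conditions; no change.

[edabvapfur]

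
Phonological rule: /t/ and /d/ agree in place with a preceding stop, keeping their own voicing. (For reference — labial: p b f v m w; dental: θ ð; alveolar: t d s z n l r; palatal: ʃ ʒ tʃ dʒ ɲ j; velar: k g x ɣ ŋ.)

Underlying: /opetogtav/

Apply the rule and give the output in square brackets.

/t/ after /g/ (velar) → [k]

[opetogkav]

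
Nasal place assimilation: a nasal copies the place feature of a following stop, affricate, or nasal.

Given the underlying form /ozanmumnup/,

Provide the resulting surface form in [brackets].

[ozammunnup]

/n/ before /m/ (labial) → [m]
/m/ before /n/ (alveolar) → [n]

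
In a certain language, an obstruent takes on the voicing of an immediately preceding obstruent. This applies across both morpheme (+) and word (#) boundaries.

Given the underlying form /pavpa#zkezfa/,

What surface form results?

/p/ after /v/ (voiced) → [b]
/k/ after /z/ (voiced) → [g]
/f/ after /z/ (voiced) → [v]

[pavba#zgezva]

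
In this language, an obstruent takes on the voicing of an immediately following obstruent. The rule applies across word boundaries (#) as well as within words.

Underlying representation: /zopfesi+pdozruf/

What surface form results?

/p/ before /d/ (voiced) → [b]

[zopfesi+bdozruf]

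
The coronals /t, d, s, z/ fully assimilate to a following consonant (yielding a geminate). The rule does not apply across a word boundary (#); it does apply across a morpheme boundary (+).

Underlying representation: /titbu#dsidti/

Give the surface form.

/t/ before /b/ → [b] (total assimilation)
/d/ before /s/ → [s] (total assimilation)
/d/ before /t/ → [t] (total assimilation)

[tibbu#ssitti]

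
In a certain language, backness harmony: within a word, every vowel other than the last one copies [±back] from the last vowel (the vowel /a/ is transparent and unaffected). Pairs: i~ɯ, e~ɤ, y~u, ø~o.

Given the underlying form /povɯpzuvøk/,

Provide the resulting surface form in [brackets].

[pøvipzyvøk]

/o/ harmonizes with /ø/ ([-back]) → [ø]
/ɯ/ harmonizes with /ø/ ([-back]) → [i]
/u/ harmonizes with /ø/ ([-back]) → [y]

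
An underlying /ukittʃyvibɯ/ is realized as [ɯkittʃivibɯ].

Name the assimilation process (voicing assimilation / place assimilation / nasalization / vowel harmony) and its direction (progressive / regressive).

vowel harmony, regressive

/u/→[ɯ] /y/→[i].
Vowels agree with the last vowel, so the harmony is regressive.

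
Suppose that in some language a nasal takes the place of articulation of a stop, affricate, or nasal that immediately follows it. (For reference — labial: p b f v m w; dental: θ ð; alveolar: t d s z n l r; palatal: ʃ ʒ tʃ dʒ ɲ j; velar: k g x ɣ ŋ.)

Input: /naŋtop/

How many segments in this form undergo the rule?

/ŋ/ before /t/ (alveolar) → [n]
1 segment changes.

1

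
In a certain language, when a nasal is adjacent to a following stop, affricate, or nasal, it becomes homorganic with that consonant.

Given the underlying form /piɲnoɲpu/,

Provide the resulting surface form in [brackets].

[pinnompu]

/ɲ/ before /n/ (alveolar) → [n]
/ɲ/ before /p/ (labial) → [m]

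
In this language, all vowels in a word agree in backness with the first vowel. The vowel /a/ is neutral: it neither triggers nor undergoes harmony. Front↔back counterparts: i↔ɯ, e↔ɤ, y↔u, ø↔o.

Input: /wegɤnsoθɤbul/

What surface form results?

/ɤ/ harmonizes with /e/ ([-back]) → [e]
/o/ harmonizes with /e/ ([-back]) → [ø]
/ɤ/ harmonizes with /e/ ([-back]) → [e]
/u/ harmonizes with /e/ ([-back]) → [y]

[wegensøθebyl]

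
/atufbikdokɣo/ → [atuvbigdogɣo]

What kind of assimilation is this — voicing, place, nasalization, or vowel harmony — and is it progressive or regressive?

/f/→[v] /k/→[g] /k/→[g].
Each target copies a feature from the following segment, so the direction is regressive.

voicing assimilation, regressive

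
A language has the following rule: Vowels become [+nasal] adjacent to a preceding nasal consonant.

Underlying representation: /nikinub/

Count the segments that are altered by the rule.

/i/ after nasal /n/ → [ĩ]
/u/ after nasal /n/ → [ũ]
2 segments change.

2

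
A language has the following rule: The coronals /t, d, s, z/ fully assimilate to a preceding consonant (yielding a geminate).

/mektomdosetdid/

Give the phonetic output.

/t/ after /k/ → [k] (total assimilation)
/d/ after /m/ → [m] (total assimilation)
/d/ after /t/ → [t] (total assimilation)

[mekkommosettid]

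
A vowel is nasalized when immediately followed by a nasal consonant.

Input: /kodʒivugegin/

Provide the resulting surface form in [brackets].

[kodʒivugegĩn]

/i/ before nasal /n/ → [ĩ]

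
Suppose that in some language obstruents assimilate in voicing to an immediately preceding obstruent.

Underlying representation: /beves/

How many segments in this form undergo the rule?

0

No segment meets the rule's conditions.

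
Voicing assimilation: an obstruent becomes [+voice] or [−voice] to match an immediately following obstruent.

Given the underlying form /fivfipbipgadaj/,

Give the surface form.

/v/ before /f/ (voiceless) → [f]
/p/ before /b/ (voiced) → [b]
/p/ before /g/ (voiced) → [b]

[fiffibbibgadaj]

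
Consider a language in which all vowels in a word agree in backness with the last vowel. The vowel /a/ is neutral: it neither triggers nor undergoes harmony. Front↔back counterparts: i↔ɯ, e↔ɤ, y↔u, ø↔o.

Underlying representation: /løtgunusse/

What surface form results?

[løtgynysse]

/u/ harmonizes with /e/ ([-back]) → [y]
/u/ harmonizes with /e/ ([-back]) → [y]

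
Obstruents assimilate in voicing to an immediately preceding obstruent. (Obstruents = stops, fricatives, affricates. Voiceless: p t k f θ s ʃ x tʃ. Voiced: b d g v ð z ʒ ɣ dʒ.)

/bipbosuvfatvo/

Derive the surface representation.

[bipposuvvatfo]

/b/ after /p/ (voiceless) → [p]
/f/ after /v/ (voiced) → [v]
/v/ after /t/ (voiceless) → [f]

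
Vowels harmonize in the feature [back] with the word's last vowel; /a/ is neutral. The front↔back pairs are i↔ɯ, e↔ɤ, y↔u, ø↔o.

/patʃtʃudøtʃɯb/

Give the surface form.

/ø/ harmonizes with /ɯ/ ([+back]) → [o]

[patʃtʃudotʃɯb]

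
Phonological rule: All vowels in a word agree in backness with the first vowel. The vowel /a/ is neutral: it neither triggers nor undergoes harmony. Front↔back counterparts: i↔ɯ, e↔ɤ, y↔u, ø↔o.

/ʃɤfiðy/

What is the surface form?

[ʃɤfɯðu]

/i/ harmonizes with /ɤ/ ([+back]) → [ɯ]
/y/ harmonizes with /ɤ/ ([+back]) → [u]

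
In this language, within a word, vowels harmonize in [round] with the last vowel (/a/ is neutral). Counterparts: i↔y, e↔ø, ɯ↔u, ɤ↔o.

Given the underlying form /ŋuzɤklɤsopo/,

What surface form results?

/ɤ/ harmonizes with /o/ ([+round]) → [o]
/ɤ/ harmonizes with /o/ ([+round]) → [o]

[ŋuzoklosopo]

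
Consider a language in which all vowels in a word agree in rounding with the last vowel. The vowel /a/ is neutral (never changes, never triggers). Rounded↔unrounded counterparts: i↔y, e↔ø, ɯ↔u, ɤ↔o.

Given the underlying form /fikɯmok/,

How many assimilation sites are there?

2

/i/ harmonizes with /o/ ([+round]) → [y]
/ɯ/ harmonizes with /o/ ([+round]) → [u]
2 segments change.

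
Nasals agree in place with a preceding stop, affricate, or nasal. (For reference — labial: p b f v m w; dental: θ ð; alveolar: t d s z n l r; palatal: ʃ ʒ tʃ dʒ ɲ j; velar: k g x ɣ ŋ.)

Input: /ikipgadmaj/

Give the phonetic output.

[ikipgadnaj]

/m/ after /d/ (alveolar) → [n]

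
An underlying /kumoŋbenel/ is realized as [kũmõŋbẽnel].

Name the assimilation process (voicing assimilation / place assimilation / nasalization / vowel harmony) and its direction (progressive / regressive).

nasalization, regressive

/u/→[ũ] /o/→[õ] /e/→[ẽ].
Each target copies a feature from the following segment, so the direction is regressive.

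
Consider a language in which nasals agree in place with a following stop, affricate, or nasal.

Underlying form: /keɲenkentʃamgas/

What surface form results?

[keɲeŋkeɲtʃaŋgas]

/n/ before /k/ (velar) → [ŋ]
/n/ before /tʃ/ (palatal) → [ɲ]
/m/ before /g/ (velar) → [ŋ]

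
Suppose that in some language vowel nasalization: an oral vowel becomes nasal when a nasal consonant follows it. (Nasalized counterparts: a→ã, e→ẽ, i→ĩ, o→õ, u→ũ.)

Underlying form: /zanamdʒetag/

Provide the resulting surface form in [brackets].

[zãnãmdʒetag]

/a/ before nasal /n/ → [ã]
/a/ before nasal /m/ → [ã]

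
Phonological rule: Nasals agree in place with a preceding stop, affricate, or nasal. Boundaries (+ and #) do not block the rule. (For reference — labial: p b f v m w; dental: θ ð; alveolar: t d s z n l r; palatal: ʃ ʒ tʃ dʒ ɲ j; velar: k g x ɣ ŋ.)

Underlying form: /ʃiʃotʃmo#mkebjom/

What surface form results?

/m/ after /tʃ/ (palatal) → [ɲ]

[ʃiʃotʃɲo#mkebjom]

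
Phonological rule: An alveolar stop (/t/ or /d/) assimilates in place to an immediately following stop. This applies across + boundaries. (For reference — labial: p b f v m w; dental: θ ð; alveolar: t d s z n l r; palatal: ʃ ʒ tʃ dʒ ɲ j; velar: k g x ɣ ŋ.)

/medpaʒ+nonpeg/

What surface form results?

[mebpaʒ+nonpeg]

/d/ before /p/ (labial) → [b]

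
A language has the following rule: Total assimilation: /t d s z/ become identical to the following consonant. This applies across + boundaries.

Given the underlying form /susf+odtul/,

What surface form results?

[suff+ottul]

/s/ before /f/ → [f] (total assimilation)
/d/ before /t/ → [t] (total assimilation)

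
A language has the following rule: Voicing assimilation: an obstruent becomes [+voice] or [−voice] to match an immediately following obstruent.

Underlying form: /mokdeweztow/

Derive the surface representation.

/k/ before /d/ (voiced) → [g]
/z/ before /t/ (voiceless) → [s]

[mogdewestow]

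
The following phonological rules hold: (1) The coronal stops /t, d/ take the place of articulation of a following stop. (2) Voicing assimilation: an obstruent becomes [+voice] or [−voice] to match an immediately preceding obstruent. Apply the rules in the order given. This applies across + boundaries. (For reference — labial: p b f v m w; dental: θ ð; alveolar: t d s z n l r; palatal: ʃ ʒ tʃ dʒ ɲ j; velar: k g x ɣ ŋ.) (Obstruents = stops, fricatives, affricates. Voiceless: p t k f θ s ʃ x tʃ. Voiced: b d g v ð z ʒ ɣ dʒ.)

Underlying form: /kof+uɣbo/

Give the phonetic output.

[kof+uɣbo]

Rule 1: no segment meets the rule's conditions; no change.
After rule 1: kof+uɣbo
Rule 2: no segment meets the rule's conditions; no change.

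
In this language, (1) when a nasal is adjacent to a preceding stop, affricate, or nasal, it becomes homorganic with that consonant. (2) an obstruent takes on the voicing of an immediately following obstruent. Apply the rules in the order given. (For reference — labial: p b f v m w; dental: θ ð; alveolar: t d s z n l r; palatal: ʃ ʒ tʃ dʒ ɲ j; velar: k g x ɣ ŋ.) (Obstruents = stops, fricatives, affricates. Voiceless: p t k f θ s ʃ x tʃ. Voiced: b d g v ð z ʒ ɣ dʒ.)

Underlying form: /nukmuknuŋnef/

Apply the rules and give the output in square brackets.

Rule 1: /m/ after /k/ (velar) → [ŋ]
Rule 1: /n/ after /k/ (velar) → [ŋ]
Rule 1: /n/ after /ŋ/ (velar) → [ŋ]
After rule 1: nukŋukŋuŋŋef
Rule 2: no segment meets the rule's conditions; no change.

[nukŋukŋuŋŋef]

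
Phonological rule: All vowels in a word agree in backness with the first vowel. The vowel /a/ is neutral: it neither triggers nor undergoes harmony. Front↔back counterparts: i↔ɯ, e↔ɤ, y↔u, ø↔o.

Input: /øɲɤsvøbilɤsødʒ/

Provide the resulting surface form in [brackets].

[øɲesvøbilesødʒ]

/ɤ/ harmonizes with /ø/ ([-back]) → [e]
/ɤ/ harmonizes with /ø/ ([-back]) → [e]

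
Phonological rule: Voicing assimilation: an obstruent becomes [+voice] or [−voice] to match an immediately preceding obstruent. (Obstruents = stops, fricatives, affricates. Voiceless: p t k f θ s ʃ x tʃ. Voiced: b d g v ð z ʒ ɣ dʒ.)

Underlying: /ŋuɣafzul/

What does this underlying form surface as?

/z/ after /f/ (voiceless) → [s]

[ŋuɣafsul]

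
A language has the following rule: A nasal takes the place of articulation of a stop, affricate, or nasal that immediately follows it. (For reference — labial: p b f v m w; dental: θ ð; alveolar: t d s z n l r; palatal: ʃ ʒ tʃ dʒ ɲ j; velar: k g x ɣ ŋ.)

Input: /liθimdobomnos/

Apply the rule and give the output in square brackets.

/m/ before /d/ (alveolar) → [n]
/m/ before /n/ (alveolar) → [n]

[liθindobonnos]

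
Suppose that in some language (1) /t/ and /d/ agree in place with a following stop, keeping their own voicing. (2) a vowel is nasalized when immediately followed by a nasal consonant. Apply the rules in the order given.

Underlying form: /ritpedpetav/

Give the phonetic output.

[rippebpetav]

Rule 1: /t/ before /p/ (labial) → [p]
Rule 1: /d/ before /p/ (labial) → [b]
After rule 1: rippebpetav
Rule 2: no segment meets the rule's conditions; no change.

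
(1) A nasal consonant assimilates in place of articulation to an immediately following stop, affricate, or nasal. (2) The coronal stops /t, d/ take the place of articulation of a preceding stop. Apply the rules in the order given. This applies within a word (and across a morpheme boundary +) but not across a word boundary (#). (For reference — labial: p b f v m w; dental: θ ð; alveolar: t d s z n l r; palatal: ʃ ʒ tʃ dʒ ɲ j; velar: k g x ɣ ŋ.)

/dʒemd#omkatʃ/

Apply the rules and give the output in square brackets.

[dʒend#oŋkatʃ]

Rule 1: /m/ before /d/ (alveolar) → [n]
Rule 1: /m/ before /k/ (velar) → [ŋ]
After rule 1: dʒend#oŋkatʃ
Rule 2: no segment meets the rule's conditions; no change.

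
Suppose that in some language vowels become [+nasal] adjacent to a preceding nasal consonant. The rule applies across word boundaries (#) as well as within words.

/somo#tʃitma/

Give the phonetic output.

[somõ#tʃitmã]

/o/ after nasal /m/ → [õ]
/a/ after nasal /m/ → [ã]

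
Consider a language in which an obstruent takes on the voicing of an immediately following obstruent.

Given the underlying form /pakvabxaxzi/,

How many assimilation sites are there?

/k/ before /v/ (voiced) → [g]
/b/ before /x/ (voiceless) → [p]
/x/ before /z/ (voiced) → [ɣ]
3 segments change.

3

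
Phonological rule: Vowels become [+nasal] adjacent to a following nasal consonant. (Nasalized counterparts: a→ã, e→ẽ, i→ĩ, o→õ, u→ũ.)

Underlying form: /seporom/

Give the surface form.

[seporõm]

/o/ before nasal /m/ → [õ]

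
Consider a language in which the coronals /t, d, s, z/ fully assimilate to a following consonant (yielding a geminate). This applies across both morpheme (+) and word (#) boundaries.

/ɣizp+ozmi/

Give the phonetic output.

/z/ before /p/ → [p] (total assimilation)
/z/ before /m/ → [m] (total assimilation)

[ɣipp+ommi]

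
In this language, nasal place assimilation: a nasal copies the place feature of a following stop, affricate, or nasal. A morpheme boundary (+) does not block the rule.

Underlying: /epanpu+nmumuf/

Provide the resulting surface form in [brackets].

[epampu+mmumuf]

/n/ before /p/ (labial) → [m]
/n/ before /m/ (labial) → [m]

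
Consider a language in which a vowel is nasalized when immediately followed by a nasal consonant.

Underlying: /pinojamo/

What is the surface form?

/i/ before nasal /n/ → [ĩ]
/a/ before nasal /m/ → [ã]

[pĩnojãmo]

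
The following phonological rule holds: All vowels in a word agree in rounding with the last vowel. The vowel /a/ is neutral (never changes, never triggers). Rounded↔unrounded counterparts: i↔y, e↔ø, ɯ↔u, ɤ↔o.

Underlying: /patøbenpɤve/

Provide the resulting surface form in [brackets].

[patebenpɤve]

/ø/ harmonizes with /e/ ([-round]) → [e]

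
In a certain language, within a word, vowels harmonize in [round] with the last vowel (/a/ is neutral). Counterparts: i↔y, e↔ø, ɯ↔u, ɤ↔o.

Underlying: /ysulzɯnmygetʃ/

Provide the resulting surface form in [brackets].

[isɯlzɯnmigetʃ]

/y/ harmonizes with /e/ ([-round]) → [i]
/u/ harmonizes with /e/ ([-round]) → [ɯ]
/y/ harmonizes with /e/ ([-round]) → [i]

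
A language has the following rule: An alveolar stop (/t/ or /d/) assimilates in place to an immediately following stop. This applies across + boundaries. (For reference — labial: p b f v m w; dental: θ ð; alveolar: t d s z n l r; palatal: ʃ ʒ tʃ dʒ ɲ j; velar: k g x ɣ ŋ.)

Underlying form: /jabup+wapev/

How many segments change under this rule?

No segment meets the rule's conditions.

0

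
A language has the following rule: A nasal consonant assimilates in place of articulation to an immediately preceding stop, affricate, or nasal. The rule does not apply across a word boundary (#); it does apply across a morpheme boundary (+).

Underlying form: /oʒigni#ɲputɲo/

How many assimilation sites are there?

/n/ after /g/ (velar) → [ŋ]
/ɲ/ after /t/ (alveolar) → [n]
2 segments change.

2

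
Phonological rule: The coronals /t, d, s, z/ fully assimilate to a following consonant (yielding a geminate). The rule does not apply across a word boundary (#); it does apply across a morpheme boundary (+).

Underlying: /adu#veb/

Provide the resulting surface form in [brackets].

[adu#veb]

no segment meets the rule's conditions; no change.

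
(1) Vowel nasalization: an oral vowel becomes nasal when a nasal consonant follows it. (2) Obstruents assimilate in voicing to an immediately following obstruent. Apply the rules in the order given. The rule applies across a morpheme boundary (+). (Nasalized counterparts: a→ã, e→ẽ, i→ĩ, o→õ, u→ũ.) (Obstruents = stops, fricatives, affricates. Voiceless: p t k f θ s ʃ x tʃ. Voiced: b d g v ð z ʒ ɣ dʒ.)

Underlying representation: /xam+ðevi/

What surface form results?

Rule 1: /a/ before nasal /m/ → [ã]
After rule 1: xãm+ðevi
Rule 2: no segment meets the rule's conditions; no change.

[xãm+ðevi]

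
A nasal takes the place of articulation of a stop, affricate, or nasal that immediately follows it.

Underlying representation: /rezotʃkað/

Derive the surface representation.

no segment meets the rule's conditions; no change.

[rezotʃkað]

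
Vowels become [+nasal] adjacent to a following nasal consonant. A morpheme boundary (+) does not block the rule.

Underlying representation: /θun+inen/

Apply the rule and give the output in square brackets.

/u/ before nasal /n/ → [ũ]
/i/ before nasal /n/ → [ĩ]
/e/ before nasal /n/ → [ẽ]

[θũn+ĩnẽn]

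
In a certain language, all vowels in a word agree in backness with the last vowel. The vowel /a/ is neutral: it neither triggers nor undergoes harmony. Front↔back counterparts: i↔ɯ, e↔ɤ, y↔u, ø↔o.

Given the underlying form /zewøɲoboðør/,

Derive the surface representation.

/o/ harmonizes with /ø/ ([-back]) → [ø]
/o/ harmonizes with /ø/ ([-back]) → [ø]

[zewøɲøbøðør]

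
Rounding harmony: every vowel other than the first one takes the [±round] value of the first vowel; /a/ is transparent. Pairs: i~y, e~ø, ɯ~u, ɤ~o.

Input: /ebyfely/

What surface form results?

[ebifeli]

/y/ harmonizes with /e/ ([-round]) → [i]
/y/ harmonizes with /e/ ([-round]) → [i]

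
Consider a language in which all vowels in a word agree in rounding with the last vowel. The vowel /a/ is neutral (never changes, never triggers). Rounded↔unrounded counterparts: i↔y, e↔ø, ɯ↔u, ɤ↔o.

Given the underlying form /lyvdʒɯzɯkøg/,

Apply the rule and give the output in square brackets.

/ɯ/ harmonizes with /ø/ ([+round]) → [u]
/ɯ/ harmonizes with /ø/ ([+round]) → [u]

[lyvdʒuzukøg]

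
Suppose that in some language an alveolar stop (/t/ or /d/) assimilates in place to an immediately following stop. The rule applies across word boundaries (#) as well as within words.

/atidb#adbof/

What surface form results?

/d/ before /b/ (labial) → [b]
/d/ before /b/ (labial) → [b]

[atibb#abbof]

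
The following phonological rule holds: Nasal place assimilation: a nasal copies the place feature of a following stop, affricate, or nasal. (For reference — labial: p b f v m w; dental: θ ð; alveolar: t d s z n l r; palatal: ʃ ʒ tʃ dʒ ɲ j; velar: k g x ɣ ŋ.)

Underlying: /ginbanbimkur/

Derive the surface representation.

[gimbambiŋkur]

/n/ before /b/ (labial) → [m]
/n/ before /b/ (labial) → [m]
/m/ before /k/ (velar) → [ŋ]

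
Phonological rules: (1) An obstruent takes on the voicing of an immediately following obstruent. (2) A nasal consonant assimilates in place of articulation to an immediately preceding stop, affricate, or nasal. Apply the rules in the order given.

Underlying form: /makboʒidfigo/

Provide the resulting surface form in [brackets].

Rule 1: /k/ before /b/ (voiced) → [g]
Rule 1: /d/ before /f/ (voiceless) → [t]
After rule 1: magboʒitfigo
Rule 2: no segment meets the rule's conditions; no change.

[magboʒitfigo]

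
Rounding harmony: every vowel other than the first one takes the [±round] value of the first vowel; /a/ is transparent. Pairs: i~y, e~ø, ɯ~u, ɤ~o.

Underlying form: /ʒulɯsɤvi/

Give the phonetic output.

[ʒulusovy]

/ɯ/ harmonizes with /u/ ([+round]) → [u]
/ɤ/ harmonizes with /u/ ([+round]) → [o]
/i/ harmonizes with /u/ ([+round]) → [y]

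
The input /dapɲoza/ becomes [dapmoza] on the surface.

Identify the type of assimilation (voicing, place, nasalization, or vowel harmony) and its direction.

/ɲ/→[m].
Each target copies a feature from the preceding segment, so the direction is progressive.

place assimilation, progressive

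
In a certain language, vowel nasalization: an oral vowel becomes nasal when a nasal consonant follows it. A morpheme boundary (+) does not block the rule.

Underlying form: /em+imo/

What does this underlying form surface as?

[ẽm+ĩmo]

/e/ before nasal /m/ → [ẽ]
/i/ before nasal /m/ → [ĩ]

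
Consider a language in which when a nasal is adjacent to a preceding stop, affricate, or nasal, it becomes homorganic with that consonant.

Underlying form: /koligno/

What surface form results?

/n/ after /g/ (velar) → [ŋ]

[koligŋo]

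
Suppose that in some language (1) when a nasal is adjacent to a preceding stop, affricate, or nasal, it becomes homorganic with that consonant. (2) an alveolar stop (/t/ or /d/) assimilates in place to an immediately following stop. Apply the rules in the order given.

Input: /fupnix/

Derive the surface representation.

Rule 1: /n/ after /p/ (labial) → [m]
After rule 1: fupmix
Rule 2: no segment meets the rule's conditions; no change.

[fupmix]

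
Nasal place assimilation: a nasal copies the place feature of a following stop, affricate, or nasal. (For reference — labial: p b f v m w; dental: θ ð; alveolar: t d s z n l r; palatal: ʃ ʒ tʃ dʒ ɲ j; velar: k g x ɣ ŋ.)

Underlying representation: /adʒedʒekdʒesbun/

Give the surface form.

no segment meets the rule's conditions; no change.

[adʒedʒekdʒesbun]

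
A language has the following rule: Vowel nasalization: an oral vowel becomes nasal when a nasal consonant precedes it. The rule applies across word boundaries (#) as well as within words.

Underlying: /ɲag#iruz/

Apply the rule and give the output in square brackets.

/a/ after nasal /ɲ/ → [ã]

[ɲãg#iruz]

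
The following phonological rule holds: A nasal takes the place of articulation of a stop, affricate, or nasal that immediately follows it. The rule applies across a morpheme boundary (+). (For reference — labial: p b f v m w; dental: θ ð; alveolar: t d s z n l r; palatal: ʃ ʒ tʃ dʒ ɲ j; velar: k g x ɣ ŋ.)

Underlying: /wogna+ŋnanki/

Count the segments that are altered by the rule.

2

/ŋ/ before /n/ (alveolar) → [n]
/n/ before /k/ (velar) → [ŋ]
2 segments change.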